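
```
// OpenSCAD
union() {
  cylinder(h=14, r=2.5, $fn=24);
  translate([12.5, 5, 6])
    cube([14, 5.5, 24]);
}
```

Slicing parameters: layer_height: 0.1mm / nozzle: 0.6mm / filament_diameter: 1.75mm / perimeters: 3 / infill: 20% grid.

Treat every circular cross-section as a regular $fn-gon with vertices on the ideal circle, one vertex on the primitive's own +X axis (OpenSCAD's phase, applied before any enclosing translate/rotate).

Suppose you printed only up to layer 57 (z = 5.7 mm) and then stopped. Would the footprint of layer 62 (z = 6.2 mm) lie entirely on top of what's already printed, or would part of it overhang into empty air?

Compare the two slices. At z = 5.7: the r=2.5 cylinder contributes a regular 24-gon of circumradius 2.5 (area = (24/2)·2.500²·sin(360°/24) = 19.41 mm²); the cube at (12.5, 5) does not reach this height (z outside [6, 30]); Taking the union: only the r=2.5 cylinder is present, so the union is just that shape — area = 19.41 mm². At z = 6.2: the r=2.5 cylinder gives a regular 24-gon of circumradius 2.5 (constant along its height) (area = (24/2)·2.500²·sin(360°/24) = 19.41 mm²); the cube at (12.5, 5) is present — its section is the full 14×5.5 rectangle (area 77.00 mm²); Merging all regions: the 2 present regions are separate (no shared area or edge), so areas and boundary lengths simply add and each stays a separate island — area = 96.41 mm². Checking containment: at z = 6.2 the cross-section extends beyond the z = 5.7 cross-section by about 77.00 mm².

part overhangs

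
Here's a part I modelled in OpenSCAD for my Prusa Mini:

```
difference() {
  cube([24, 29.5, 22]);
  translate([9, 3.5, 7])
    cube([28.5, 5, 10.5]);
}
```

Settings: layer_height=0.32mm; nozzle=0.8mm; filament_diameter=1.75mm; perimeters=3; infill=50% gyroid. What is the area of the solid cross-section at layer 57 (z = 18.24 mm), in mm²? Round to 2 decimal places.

708.00 mm²

At z = 18.24 mm: the cube is present — its section is the full 24×29.5 rectangle (area 708.00 mm²); the cube at (9, 3.5) does not reach this height (z outside [7, 17.5]); Subtracting the remaining from the first: none of the subtracted shapes is present at this height, so the 24×29.5 cube is unchanged — area = 708.00 mm². Overall, the cross-section is a single solid region. Net area = 708.00 mm².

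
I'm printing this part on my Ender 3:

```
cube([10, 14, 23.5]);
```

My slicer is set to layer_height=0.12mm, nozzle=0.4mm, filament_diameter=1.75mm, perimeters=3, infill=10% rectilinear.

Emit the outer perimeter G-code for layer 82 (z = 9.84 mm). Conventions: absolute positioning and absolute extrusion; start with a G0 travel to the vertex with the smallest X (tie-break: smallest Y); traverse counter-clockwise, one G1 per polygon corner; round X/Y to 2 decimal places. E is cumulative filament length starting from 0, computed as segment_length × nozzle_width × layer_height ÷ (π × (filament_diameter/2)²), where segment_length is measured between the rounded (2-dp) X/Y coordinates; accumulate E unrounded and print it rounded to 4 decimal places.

At z = 9.84 mm: the cube is present — its section is the full 10×14 rectangle. The outline is a single polygon with 4 vertices. Extrusion per mm of travel: 0.4 × 0.12 / (π × 0.875²) = 0.019956. Accumulating E over each segment gives final E = 0.9579.

G0 X0.00 Y0.00 Z9.84
G1 X10.00 Y0.00 E0.1996
G1 X10.00 Y14.00 E0.4789
G1 X0.00 Y14.00 E0.6785
G1 X0.00 Y0.00 E0.9579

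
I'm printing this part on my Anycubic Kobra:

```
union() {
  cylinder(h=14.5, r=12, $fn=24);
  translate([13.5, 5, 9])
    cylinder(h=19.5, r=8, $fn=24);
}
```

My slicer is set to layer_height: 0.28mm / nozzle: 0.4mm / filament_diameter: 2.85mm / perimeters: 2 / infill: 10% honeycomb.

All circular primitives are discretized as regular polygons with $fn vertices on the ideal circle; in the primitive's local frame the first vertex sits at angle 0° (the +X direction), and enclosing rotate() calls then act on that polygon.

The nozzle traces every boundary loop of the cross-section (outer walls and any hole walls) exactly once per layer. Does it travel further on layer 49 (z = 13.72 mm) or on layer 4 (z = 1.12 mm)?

layer 49 (z = 13.72 mm)

Layer 49 (z = 13.72): the r=12 cylinder contributes a regular 24-gon of circumradius 12 (perimeter = 2·24·12.000·sin(180°/24) = 75.18 mm); the cylinder at (13.5, 5): section is a regular 24-gon, circumradius r=8 (perimeter = 2·24·8.000·sin(180°/24) = 50.12 mm); Combining (union): the regions partially overlap (shared area 50.23 mm²), so the edge portions inside another operand are dropped and the merged outline is re-measured after clipping — boundary = 95.71 mm. So its perimeter = 95.71 mm. Layer 4 (z = 1.12): the cylinder: section is a regular 24-gon, circumradius r=12 (perimeter = 2·24·12.000·sin(180°/24) = 75.18 mm); the cylinder at (13.5, 5) does not reach this height (z outside [9, 28.5]); Taking the union: only the r=12 cylinder is present, so the union is just that shape — boundary = 75.18 mm. So its perimeter = 75.18 mm. Layer 49 is larger (95.71 vs 75.18 mm).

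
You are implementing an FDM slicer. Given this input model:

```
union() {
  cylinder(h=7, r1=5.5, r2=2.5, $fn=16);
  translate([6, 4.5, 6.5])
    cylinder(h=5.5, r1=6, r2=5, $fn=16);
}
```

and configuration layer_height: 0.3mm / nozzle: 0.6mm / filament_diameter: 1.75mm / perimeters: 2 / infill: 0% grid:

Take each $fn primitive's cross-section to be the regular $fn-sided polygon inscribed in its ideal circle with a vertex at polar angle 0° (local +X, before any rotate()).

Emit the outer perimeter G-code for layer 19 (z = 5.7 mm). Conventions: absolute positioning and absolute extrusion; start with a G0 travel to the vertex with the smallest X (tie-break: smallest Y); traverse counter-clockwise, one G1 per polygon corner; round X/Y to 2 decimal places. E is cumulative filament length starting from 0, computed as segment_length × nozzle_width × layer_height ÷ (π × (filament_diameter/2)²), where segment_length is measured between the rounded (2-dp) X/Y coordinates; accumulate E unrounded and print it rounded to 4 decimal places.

G0 X-3.06 Y0.00 Z5.70
G1 X-2.82 Y-1.17 E0.0894
G1 X-2.16 Y-2.16 E0.1784
G1 X-1.17 Y-2.82 E0.2675
G1 X0.00 Y-3.06 E0.3568
G1 X1.17 Y-2.82 E0.4462
G1 X2.16 Y-2.16 E0.5353
G1 X2.82 Y-1.17 E0.6243
G1 X3.06 Y0.00 E0.7137
G1 X2.82 Y1.17 E0.8031
G1 X2.16 Y2.16 E0.8921
G1 X1.17 Y2.82 E0.9812
G1 X0.00 Y3.06 E1.0705
G1 X-1.17 Y2.82 E1.1599
G1 X-2.16 Y2.16 E1.2490
G1 X-2.82 Y1.17 E1.3380
G1 X-3.06 Y0.00 E1.4274

At z = 5.7 mm: the cone contributes a regular 16-gon of circumradius 3.057 (interpolated between r1=5.5 and r2=2.5 at t=0.814); the cone at (6, 4.5) is absent (z outside [6.5, 12]); Combining (union): only the cone is present, so the union is just that shape — 1 connected region. The outline is a single polygon with 16 vertices. Extrusion per mm of travel: 0.6 × 0.3 / (π × 0.875²) = 0.074835. Accumulating E over each segment gives final E = 1.4274.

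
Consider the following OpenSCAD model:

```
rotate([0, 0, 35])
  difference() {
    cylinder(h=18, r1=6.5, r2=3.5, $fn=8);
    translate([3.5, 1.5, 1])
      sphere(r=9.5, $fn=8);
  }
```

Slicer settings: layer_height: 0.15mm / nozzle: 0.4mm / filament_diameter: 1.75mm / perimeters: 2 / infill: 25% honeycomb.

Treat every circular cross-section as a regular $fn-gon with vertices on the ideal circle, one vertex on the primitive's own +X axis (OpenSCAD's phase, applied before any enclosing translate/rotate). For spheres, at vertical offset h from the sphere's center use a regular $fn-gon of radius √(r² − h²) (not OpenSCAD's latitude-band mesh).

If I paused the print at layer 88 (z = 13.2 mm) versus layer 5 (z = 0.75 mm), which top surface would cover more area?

layer 88 (z = 13.2 mm)

Layer 88 (z = 13.2): the cone: at t=0.733 of its height the radius interpolates to r₁+(r₂−r₁)t = 4.300, giving a regular 8-gon of that circumradius (area = (8/2)·4.300²·sin(360°/8) = 52.30 mm²); the sphere at (3.5, 1.5) is absent (|z−center|=12.200 > r=9.5); Subtracting the remaining from the first: none of the subtracted shapes is present at this height, so the cone is unchanged — area = 52.30 mm²; (rotated 35° about Z; rotation is an isometry so areas/perimeters/island counts are preserved). So its area = 52.30 mm². Layer 5 (z = 0.75): the cone contributes a regular 8-gon of circumradius 6.375 (interpolated between r1=6.5 and r2=3.5 at t=0.042) (area = (8/2)·6.375²·sin(360°/8) = 114.95 mm²); the r=9.5 sphere at (3.5, 1.5) slices to a regular 8-gon of circumradius 9.497 (√(r²−h²) with h=0.25 from center) (area = (8/2)·9.497²·sin(360°/8) = 255.09 mm²); Subtracting the remaining from the first: starting from the cone (114.95 mm²), the r=9.5 sphere at (3.5, 1.5) partially overlaps it — only the 109.59 mm² overlap (of its 255.09 mm²) is removed, clipping the outline — area = 5.36 mm²; (rotated 35° about Z; rotation is an isometry so areas/perimeters/island counts are preserved). So its area = 5.36 mm². Layer 88 is larger (52.30 vs 5.36 mm²).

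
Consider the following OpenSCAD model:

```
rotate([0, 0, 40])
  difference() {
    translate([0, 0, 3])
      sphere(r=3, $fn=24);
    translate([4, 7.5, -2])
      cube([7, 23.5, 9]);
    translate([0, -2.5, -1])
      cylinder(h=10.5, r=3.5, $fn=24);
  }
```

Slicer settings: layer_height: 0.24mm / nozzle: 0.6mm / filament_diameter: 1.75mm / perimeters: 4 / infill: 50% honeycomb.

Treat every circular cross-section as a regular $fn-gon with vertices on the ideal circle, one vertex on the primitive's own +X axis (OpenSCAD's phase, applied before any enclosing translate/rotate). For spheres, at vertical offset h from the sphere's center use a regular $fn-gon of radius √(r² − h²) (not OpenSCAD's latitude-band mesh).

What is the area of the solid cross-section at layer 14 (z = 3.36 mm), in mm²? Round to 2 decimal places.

10.82 mm²

At z = 3.36 mm: the r=3 sphere contributes a regular 24-gon of circumradius √(3²−0.36²) = 2.978 (area = (24/2)·2.978²·sin(360°/24) = 27.55 mm²); the cube at (4, 7.5) (footprint 7×23.5) is included at this height (area 164.50 mm²); the r=3.5 cylinder at (0, -2.5) contributes a regular 24-gon of circumradius 3.5 (area = (24/2)·3.500²·sin(360°/24) = 38.05 mm²); Subtracting the remaining from the first: starting from the r=3 sphere (27.55 mm²), the 7×23.5 cube at (4, 7.5) misses the remaining region (no effect); the r=3.5 cylinder at (0, -2.5) partially overlaps it — only the 16.73 mm² overlap (of its 38.05 mm²) is removed, clipping the outline — area = 10.82 mm²; (whole slice rotated 40° about Z — lengths, areas and connectivity unchanged). Overall, the cross-section is a single solid region. Net area = 10.82 mm².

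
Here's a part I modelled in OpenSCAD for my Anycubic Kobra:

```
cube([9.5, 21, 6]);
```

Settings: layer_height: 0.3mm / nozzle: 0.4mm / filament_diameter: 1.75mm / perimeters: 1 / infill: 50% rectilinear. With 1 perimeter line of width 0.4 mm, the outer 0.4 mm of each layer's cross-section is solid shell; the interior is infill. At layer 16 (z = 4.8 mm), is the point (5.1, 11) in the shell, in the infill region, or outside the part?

infill

At z = 4.8 mm: the 9.5×21 cube contributes its full rectangle. Overall, the cross-section is a single solid region. The nearest boundary edge runs (9.50, 0.00)→(9.50, 21.00); distance from the point to it = 4.40 mm. The point is inside the cross-section and 4.40 mm from the nearest boundary — more than the 0.4 mm shell width (1 × 0.4), so it's in the infill interior.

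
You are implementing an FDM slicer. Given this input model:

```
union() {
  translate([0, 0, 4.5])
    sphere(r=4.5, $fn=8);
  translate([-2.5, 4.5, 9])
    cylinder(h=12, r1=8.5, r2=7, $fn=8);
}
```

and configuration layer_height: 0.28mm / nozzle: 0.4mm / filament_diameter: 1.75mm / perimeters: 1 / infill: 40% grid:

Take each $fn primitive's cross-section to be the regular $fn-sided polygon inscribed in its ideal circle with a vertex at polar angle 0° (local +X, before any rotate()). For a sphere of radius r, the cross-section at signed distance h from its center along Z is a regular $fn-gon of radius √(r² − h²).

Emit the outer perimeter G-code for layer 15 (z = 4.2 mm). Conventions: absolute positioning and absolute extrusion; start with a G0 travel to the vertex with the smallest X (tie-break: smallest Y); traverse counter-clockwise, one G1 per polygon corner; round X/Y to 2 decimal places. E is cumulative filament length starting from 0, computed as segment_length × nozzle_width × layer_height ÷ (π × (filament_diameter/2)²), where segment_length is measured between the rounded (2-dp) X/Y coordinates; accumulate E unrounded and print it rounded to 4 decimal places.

At z = 4.2 mm: the sphere: section is a regular 8-gon, circumradius = √(r²−h²) = √(4.5²−0.3²) = 4.490; the cone at (-2.5, 4.5) does not reach this height (z outside [9, 21]); Taking the union: only the r=4.5 sphere is present, so the union is just that shape — 1 connected region. The outline is a single polygon with 8 vertices. Extrusion per mm of travel: 0.4 × 0.28 / (π × 0.875²) = 0.046564. Accumulating E over each segment gives final E = 1.2792.

G0 X-4.49 Y0.00 Z4.20
G1 X-3.17 Y-3.17 E0.1599
G1 X0.00 Y-4.49 E0.3198
G1 X3.17 Y-3.17 E0.4797
G1 X4.49 Y0.00 E0.6396
G1 X3.17 Y3.17 E0.7995
G1 X0.00 Y4.49 E0.9594
G1 X-3.17 Y3.17 E1.1193
G1 X-4.49 Y0.00 E1.2792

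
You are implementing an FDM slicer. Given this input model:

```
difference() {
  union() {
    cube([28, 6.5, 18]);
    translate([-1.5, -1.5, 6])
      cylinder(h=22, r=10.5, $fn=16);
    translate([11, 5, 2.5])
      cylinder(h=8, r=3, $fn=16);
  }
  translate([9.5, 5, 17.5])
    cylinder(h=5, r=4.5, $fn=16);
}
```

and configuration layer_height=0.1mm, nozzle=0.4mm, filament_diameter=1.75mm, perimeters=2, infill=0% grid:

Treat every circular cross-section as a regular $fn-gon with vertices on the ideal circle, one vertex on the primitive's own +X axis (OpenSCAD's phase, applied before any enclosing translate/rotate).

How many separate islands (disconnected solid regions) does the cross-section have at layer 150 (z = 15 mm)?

At z = 15 mm: the 28×6.5 cube contributes its full rectangle; the cylinder at (-1.5, -1.5): section is a regular 16-gon, circumradius r=10.5; the cylinder at (11, 5) is not intersected at this z (z outside [2.5, 10.5]); Taking the union: the regions partially overlap (shared area 48.50 mm²), so overlapping operands fuse into one piece — 1 connected region; the cylinder at (9.5, 5) is absent (z outside [17.5, 22.5]); Subtracting the remaining from the first: none of the subtracted shapes is present at this height, so that combined region is unchanged — 1 connected region. Overall, the cross-section is a single solid region. Island count = 1.

1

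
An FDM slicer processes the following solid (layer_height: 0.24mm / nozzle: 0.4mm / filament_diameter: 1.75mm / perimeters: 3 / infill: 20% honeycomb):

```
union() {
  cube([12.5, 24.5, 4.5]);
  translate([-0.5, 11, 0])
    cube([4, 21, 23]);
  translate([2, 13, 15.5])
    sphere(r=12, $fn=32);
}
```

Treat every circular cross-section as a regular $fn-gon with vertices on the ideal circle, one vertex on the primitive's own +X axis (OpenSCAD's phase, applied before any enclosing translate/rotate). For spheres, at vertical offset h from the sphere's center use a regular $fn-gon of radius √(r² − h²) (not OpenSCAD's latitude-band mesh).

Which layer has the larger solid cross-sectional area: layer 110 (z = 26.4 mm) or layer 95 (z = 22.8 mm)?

layer 95 (z = 22.8 mm)

Layer 110 (z = 26.4): the cube is absent (z outside [0, 4.5]); the cube at (-0.5, 11) does not reach this height (z outside [0, 23]); the sphere at (2, 13): section is a regular 32-gon, circumradius = √(r²−h²) = √(12²−10.9²) = 5.019 (area = (32/2)·5.019²·sin(360°/32) = 78.63 mm²); Combining (union): only the r=12 sphere at (2, 13) is present, so the union is just that shape — area = 78.63 mm². So its area = 78.63 mm². Layer 95 (z = 22.8): the cube does not reach this height (z outside [0, 4.5]); the 4×21 cube at (-0.5, 11) contributes its full rectangle (area 84.00 mm²); the r=12 sphere at (2, 13) contributes a regular 32-gon of circumradius √(12²−7.3²) = 9.524 (area = (32/2)·9.524²·sin(360°/32) = 283.15 mm²); Combining (union): the regions partially overlap — summed areas 367.15 mm² minus the doubly-counted overlap 45.64 mm² gives 321.51 mm² — area = 321.51 mm². So its area = 321.51 mm². Layer 95 is larger (321.51 vs 78.63 mm²).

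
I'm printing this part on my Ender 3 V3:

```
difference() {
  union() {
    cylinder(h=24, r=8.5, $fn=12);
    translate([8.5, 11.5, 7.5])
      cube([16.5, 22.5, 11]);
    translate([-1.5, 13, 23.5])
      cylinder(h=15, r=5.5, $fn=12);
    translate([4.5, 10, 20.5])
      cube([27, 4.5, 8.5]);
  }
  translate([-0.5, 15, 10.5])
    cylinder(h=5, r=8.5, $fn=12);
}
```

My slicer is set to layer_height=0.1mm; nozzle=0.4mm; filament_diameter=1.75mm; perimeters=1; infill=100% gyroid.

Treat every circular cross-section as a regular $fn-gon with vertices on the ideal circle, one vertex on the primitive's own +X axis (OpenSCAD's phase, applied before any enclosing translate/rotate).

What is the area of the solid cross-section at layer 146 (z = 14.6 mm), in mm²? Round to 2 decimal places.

580.57 mm²

At z = 14.6 mm: the r=8.5 cylinder gives a regular 12-gon of circumradius 8.5 (constant along its height) (area = (12/2)·8.500²·sin(360°/12) = 216.75 mm²); the cube at (8.5, 11.5) is present — its section is the full 16.5×22.5 rectangle (area 371.25 mm²); the cylinder at (-1.5, 13) does not reach this height (z outside [23.5, 38.5]); the cube at (4.5, 10) is absent (z outside [20.5, 29]); Merging all regions: the 2 present regions are separate (no shared area or edge), so areas and boundary lengths simply add and each stays a separate island — area = 588.00 mm²; the cylinder at (-0.5, 15): section is a regular 12-gon, circumradius r=8.5 (area = (12/2)·8.500²·sin(360°/12) = 216.75 mm²); Subtracting the remaining from the first: starting from the result so far (588.00 mm²), the r=8.5 cylinder at (-0.5, 15) partially overlaps it — only the 7.43 mm² overlap (of its 216.75 mm²) is removed, clipping the outline — area = 580.57 mm². Overall, the cross-section has 2 separate islands. Net area = 580.57 mm².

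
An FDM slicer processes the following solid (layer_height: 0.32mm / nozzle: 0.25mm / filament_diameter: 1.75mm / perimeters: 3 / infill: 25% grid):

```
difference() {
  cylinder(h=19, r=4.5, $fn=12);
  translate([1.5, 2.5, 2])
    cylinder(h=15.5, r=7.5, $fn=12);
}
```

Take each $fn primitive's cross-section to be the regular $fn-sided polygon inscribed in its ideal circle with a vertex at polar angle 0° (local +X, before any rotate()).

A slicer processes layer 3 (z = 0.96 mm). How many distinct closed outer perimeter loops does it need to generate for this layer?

1

At z = 0.96 mm: the r=4.5 cylinder contributes a regular 12-gon of circumradius 4.5; the cylinder at (1.5, 2.5) is not intersected at this z (z outside [2, 17.5]); Subtracting the remaining from the first: none of the subtracted shapes is present at this height, so the r=4.5 cylinder is unchanged — 1 connected region. The result has 1 disconnected region.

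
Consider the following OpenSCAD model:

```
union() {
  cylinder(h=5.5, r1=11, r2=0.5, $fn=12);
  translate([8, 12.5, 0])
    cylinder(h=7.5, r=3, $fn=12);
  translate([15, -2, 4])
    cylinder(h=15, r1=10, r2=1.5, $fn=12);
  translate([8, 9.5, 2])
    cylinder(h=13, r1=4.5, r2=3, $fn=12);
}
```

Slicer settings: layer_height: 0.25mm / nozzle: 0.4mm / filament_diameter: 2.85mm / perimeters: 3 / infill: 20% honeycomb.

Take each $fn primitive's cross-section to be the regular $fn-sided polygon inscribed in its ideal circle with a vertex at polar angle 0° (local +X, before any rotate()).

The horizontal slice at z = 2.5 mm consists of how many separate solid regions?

2

At z = 2.5 mm: the cone: at t=0.455 of its height the radius interpolates to r₁+(r₂−r₁)t = 6.227, giving a regular 12-gon of that circumradius; the cylinder at (8, 12.5): section is a regular 12-gon, circumradius r=3; the cone at (15, -2) is absent (z outside [4, 19]); the cone at (8, 9.5): at t=0.038 of its height the radius interpolates to r₁+(r₂−r₁)t = 4.442, giving a regular 12-gon of that circumradius; Merging all regions: the regions partially overlap (shared area 19.30 mm²), so overlapping operands fuse into one piece — 2 connected regions. The result has 2 disconnected regions.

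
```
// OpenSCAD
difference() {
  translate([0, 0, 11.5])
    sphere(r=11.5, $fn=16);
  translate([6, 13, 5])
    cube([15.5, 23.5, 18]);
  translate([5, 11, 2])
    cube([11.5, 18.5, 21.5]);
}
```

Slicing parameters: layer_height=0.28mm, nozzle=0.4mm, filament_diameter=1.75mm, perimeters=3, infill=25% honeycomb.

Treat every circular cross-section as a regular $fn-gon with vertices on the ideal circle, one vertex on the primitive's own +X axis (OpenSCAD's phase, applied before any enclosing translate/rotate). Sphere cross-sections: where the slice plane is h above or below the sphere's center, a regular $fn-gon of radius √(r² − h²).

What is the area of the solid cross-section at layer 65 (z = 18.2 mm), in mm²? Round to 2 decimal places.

At z = 18.2 mm: the r=11.5 sphere contributes a regular 16-gon of circumradius √(11.5²−6.7²) = 9.347 (area = (16/2)·9.347²·sin(360°/16) = 267.45 mm²); the cube at (6, 13) (footprint 15.5×23.5) is included at this height (area 364.25 mm²); the 11.5×18.5 cube at (5, 11) contributes its full rectangle (area 212.75 mm²); After the difference (first − rest): starting from the r=11.5 sphere (267.45 mm²), the 15.5×23.5 cube at (6, 13) misses the remaining region (no effect); the 11.5×18.5 cube at (5, 11) misses the remaining region (no effect) — area = 267.45 mm². Overall, the cross-section is a single solid region. Net area = 267.45 mm².

267.45 mm²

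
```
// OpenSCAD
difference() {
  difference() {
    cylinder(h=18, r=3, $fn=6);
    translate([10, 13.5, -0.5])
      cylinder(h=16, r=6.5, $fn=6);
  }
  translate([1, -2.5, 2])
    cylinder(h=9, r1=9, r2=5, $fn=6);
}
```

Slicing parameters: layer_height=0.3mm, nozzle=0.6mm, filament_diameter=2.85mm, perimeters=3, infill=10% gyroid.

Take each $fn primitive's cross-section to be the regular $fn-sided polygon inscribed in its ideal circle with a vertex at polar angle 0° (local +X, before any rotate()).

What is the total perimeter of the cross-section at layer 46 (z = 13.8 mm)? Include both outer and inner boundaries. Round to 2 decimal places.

18.00 mm

At z = 13.8 mm: the r=3 cylinder contributes a regular 6-gon of circumradius 3 (perimeter = 2·6·3.000·sin(180°/6) = 18.00 mm); the cylinder at (10, 13.5): section is a regular 6-gon, circumradius r=6.5 (perimeter = 2·6·6.500·sin(180°/6) = 39.00 mm); Subtracting the remaining from the first: starting from the r=3 cylinder, the r=6.5 cylinder at (10, 13.5) misses the remaining region (no effect) — boundary = 18.00 mm; the cone at (1, -2.5) is not intersected at this z (z outside [2, 11]); Subtracting the remaining from the first: none of the subtracted shapes is present at this height, so that combined region is unchanged — boundary = 18.00 mm. Overall, the cross-section is a single solid region. Total boundary length (outer) = 18.00 mm.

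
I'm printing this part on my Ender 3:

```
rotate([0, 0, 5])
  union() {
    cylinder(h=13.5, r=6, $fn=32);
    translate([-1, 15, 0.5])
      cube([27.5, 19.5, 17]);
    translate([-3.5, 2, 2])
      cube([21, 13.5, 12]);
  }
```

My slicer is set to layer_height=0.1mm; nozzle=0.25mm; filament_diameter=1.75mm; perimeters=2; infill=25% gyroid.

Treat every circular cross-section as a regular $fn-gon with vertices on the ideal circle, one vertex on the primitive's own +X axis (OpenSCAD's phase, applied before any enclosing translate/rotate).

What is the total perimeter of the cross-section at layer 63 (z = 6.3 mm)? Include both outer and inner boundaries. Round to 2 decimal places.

139.54 mm

At z = 6.3 mm: the cylinder: section is a regular 32-gon, circumradius r=6 (perimeter = 2·32·6.000·sin(180°/32) = 37.64 mm); the 27.5×19.5 cube at (-1, 15) contributes its full rectangle (perimeter 94.00 mm); the cube at (-3.5, 2) (footprint 21×13.5) is included at this height (perimeter 69.00 mm); Taking the union: the regions partially overlap (shared area 38.28 mm²), so the edge portions inside another operand are dropped and the merged outline is re-measured after clipping — boundary = 139.54 mm; (rotated 5° about Z; rotation is an isometry so areas/perimeters/island counts are preserved). Overall, the cross-section is a single solid region. Total boundary length (outer) = 139.54 mm.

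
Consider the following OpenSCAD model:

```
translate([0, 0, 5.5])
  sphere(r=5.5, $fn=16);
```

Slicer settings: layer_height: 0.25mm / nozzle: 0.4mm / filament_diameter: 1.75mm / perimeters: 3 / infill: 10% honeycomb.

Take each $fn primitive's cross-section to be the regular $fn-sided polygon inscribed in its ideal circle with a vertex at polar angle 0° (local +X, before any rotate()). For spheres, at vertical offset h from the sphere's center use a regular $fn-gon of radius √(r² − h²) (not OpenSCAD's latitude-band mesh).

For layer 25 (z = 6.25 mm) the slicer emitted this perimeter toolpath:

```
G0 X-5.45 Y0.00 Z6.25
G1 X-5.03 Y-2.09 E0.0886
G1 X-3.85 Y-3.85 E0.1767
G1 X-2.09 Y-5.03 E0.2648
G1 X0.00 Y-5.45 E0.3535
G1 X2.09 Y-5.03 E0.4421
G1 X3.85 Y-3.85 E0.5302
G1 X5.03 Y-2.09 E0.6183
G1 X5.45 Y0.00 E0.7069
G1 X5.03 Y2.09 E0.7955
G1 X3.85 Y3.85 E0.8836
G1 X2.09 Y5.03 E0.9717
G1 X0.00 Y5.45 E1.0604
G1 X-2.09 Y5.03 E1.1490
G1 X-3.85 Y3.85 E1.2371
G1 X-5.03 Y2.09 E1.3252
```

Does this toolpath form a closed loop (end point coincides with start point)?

Start point (G0): (-5.45, 0.00). End point (last G1): the path does not return to the start — open.

no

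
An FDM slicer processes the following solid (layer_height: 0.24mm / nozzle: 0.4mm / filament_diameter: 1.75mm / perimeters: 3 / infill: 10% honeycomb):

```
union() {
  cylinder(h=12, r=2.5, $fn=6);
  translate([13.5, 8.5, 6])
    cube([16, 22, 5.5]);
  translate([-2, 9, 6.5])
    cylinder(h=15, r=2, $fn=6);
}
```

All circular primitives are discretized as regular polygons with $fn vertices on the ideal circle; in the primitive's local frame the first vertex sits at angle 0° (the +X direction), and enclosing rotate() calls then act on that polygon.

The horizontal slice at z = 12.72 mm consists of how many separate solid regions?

At z = 12.72 mm: the cylinder is not intersected at this z (z outside [0, 12]); the cube at (13.5, 8.5) does not reach this height (z outside [6, 11.5]); the r=2 cylinder at (-2, 9) contributes a regular 6-gon of circumradius 2; Combining (union): only the r=2 cylinder at (-2, 9) is present, so the union is just that shape — 1 connected region. The result has 1 disconnected region.

1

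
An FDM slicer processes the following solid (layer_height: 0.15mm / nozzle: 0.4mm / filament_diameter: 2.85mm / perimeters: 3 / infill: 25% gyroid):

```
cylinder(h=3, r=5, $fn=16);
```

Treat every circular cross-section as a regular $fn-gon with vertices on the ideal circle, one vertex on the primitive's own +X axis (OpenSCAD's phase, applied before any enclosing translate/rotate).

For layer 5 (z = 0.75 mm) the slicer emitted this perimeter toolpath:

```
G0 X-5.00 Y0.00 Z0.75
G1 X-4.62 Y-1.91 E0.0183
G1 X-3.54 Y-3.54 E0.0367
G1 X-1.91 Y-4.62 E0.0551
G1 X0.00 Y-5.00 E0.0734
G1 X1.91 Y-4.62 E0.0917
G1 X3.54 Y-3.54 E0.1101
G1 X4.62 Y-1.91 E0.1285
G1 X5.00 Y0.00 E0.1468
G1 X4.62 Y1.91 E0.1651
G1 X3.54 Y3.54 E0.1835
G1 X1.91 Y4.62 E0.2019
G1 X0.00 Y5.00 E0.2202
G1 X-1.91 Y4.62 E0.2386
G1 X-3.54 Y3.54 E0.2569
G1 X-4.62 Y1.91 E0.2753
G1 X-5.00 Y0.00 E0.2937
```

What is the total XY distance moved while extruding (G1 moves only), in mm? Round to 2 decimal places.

31.22 mm

Sum the Euclidean lengths of each G1 segment: total = 31.22 mm.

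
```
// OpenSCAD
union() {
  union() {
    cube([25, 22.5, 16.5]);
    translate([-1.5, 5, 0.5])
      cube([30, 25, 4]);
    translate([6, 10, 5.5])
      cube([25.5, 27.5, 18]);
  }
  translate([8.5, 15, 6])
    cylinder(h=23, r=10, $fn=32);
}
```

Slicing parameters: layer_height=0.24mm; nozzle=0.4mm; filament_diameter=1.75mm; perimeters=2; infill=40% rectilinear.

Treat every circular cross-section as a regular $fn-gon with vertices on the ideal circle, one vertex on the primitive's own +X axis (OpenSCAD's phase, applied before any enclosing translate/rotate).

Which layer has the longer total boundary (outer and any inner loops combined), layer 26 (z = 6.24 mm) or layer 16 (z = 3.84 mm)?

Layer 26 (z = 6.24): the cube is present — its section is the full 25×22.5 rectangle (perimeter 95.00 mm); the cube at (-1.5, 5) is absent (z outside [0.5, 4.5]); the cube at (6, 10) (footprint 25.5×27.5) is included at this height (perimeter 106.00 mm); Combining (union): the regions partially overlap (shared area 237.50 mm²), so the edge portions inside another operand are dropped and the merged outline is re-measured after clipping — boundary = 138.00 mm; the r=10 cylinder at (8.5, 15) gives a regular 32-gon of circumradius 10 (constant along its height) (perimeter = 2·32·10.000·sin(180°/32) = 62.73 mm); Merging all regions: the regions partially overlap (shared area 296.62 mm²), so the edge portions inside another operand are dropped and the merged outline is re-measured after clipping — boundary = 137.00 mm. So its perimeter = 137.00 mm. Layer 16 (z = 3.84): the 25×22.5 cube contributes its full rectangle (perimeter 95.00 mm); the 30×25 cube at (-1.5, 5) contributes its full rectangle (perimeter 110.00 mm); the cube at (6, 10) is not intersected at this z (z outside [5.5, 23.5]); Taking the union: the regions partially overlap (shared area 437.50 mm²), so the edge portions inside another operand are dropped and the merged outline is re-measured after clipping — boundary = 120.00 mm; the cylinder at (8.5, 15) does not reach this height (z outside [6, 29]); Combining (union): only that combined region is present, so the union is just that shape — boundary = 120.00 mm. So its perimeter = 120.00 mm. Layer 26 is larger (137.00 vs 120.00 mm).

layer 26 (z = 6.24 mm)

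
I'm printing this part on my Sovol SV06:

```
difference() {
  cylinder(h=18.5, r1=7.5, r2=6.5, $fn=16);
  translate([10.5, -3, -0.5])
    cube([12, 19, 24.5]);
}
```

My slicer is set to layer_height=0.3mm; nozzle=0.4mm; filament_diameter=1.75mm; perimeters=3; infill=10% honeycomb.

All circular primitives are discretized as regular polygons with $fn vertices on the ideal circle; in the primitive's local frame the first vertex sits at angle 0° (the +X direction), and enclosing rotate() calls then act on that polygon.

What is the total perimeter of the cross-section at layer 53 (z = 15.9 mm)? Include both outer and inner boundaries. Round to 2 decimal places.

41.46 mm

At z = 15.9 mm: the cone contributes a regular 16-gon of circumradius 6.641 (interpolated between r1=7.5 and r2=6.5 at t=0.859) (perimeter = 2·16·6.641·sin(180°/16) = 41.46 mm); the cube at (10.5, -3) is present — its section is the full 12×19 rectangle (perimeter 62.00 mm); After the difference (first − rest): starting from the cone, the 12×19 cube at (10.5, -3) misses the remaining region (no effect) — boundary = 41.46 mm. Overall, the cross-section is a single solid region. Total boundary length (outer) = 41.46 mm.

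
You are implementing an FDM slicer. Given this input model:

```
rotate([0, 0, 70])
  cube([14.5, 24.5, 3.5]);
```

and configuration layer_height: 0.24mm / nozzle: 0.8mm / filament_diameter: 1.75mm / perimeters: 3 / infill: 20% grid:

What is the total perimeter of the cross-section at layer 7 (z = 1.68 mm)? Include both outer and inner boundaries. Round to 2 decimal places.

78.00 mm

At z = 1.68 mm: the 14.5×24.5 cube contributes its full rectangle (perimeter 78.00 mm); (rotated 70° about Z; rotation is an isometry so areas/perimeters/island counts are preserved). Overall, the cross-section is a single solid region. Total boundary length (outer) = 78.00 mm.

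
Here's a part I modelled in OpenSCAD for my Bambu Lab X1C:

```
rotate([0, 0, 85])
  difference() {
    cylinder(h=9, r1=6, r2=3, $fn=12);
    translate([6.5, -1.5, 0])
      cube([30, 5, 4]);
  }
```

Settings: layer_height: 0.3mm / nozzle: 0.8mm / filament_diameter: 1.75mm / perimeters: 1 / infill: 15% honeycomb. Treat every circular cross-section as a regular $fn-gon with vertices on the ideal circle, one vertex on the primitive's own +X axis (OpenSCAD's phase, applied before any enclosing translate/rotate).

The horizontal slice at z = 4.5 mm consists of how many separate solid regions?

1

At z = 4.5 mm: the cone contributes a regular 12-gon of circumradius 4.500 (interpolated between r1=6 and r2=3 at t=0.500); the cube at (6.5, -1.5) is absent (z outside [0, 4]); After the difference (first − rest): none of the subtracted shapes is present at this height, so the cone is unchanged — 1 connected region; (rotated 85° about Z; rotation is an isometry so areas/perimeters/island counts are preserved). The result has 1 disconnected region.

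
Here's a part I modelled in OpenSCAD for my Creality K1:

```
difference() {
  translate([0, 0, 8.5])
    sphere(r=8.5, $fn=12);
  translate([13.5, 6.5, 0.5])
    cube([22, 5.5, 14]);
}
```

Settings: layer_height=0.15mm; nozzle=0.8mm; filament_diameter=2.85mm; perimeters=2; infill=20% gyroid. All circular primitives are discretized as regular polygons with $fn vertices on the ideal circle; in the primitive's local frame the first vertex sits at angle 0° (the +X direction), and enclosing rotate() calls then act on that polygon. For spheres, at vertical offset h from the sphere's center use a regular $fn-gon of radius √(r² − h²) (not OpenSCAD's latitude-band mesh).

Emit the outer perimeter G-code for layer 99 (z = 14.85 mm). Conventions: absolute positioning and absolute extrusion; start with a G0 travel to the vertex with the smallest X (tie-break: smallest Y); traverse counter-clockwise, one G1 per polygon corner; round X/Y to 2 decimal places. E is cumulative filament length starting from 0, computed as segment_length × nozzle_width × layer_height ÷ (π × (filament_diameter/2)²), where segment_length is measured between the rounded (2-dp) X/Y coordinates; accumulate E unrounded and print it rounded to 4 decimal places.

At z = 14.85 mm: the sphere: section is a regular 12-gon, circumradius = √(r²−h²) = √(8.5²−6.35²) = 5.650; the cube at (13.5, 6.5) is absent (z outside [0.5, 14.5]); Taking the first minus the rest: none of the subtracted shapes is present at this height, so the r=8.5 sphere is unchanged — 1 connected region. The outline is a single polygon with 12 vertices. Extrusion per mm of travel: 0.8 × 0.15 / (π × 1.425²) = 0.018811. Accumulating E over each segment gives final E = 0.6602.

G0 X-5.65 Y0.00 Z14.85
G1 X-4.89 Y-2.83 E0.0551
G1 X-2.83 Y-4.89 E0.1099
G1 X0.00 Y-5.65 E0.1650
G1 X2.83 Y-4.89 E0.2202
G1 X4.89 Y-2.83 E0.2750
G1 X5.65 Y0.00 E0.3301
G1 X4.89 Y2.83 E0.3852
G1 X2.83 Y4.89 E0.4400
G1 X0.00 Y5.65 E0.4951
G1 X-2.83 Y4.89 E0.5502
G1 X-4.89 Y2.83 E0.6050
G1 X-5.65 Y0.00 E0.6602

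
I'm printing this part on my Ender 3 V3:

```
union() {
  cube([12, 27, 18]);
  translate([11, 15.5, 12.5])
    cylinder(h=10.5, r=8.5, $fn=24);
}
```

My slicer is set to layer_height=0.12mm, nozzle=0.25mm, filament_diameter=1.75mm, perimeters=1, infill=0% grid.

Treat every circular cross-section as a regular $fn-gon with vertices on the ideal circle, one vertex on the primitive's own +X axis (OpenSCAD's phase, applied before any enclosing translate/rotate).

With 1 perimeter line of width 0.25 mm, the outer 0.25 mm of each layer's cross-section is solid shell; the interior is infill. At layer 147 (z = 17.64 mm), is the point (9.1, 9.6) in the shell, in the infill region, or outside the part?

infill

At z = 17.64 mm: the 12×27 cube contributes its full rectangle; the r=8.5 cylinder at (11, 15.5) gives a regular 24-gon of circumradius 8.5 (constant along its height); Merging all regions: the regions partially overlap (shared area 129.07 mm²), so overlapping operands fuse into one piece — 1 connected region. Overall, the cross-section is a single solid region. The nearest boundary edge runs (13.20, 7.29)→(12.00, 7.13); distance from the point to it = 3.81 mm. The point is inside the cross-section and 3.81 mm from the nearest boundary — more than the 0.25 mm shell width (1 × 0.25), so it's in the infill interior.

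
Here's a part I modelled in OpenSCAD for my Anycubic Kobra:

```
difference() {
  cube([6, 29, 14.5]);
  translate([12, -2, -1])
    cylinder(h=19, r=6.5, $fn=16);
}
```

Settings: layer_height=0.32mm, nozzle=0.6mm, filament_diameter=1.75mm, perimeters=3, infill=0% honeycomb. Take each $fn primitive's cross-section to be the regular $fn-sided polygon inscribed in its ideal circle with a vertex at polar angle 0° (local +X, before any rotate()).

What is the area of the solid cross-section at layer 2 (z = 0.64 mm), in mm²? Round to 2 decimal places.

173.97 mm²

At z = 0.64 mm: the cube (footprint 6×29) is included at this height (area 174.00 mm²); the r=6.5 cylinder at (12, -2) contributes a regular 16-gon of circumradius 6.5 (area = (16/2)·6.500²·sin(360°/16) = 129.35 mm²); Subtracting the remaining from the first: starting from the 6×29 cube (174.00 mm²), the r=6.5 cylinder at (12, -2) partially overlaps it — only the 0.03 mm² overlap (of its 129.35 mm²) is removed, clipping the outline — area = 173.97 mm². Overall, the cross-section is a single solid region. Net area = 173.97 mm².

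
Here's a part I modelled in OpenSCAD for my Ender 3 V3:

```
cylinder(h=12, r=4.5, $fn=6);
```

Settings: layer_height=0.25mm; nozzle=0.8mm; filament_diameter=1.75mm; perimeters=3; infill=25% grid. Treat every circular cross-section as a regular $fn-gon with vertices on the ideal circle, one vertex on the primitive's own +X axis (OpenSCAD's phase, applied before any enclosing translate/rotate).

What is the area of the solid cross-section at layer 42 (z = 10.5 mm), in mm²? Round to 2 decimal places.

52.61 mm²

At z = 10.5 mm: the r=4.5 cylinder gives a regular 6-gon of circumradius 4.5 (constant along its height) (area = (6/2)·4.500²·sin(360°/6) = 52.61 mm²). Overall, the cross-section is a single solid region. Net area = 52.61 mm².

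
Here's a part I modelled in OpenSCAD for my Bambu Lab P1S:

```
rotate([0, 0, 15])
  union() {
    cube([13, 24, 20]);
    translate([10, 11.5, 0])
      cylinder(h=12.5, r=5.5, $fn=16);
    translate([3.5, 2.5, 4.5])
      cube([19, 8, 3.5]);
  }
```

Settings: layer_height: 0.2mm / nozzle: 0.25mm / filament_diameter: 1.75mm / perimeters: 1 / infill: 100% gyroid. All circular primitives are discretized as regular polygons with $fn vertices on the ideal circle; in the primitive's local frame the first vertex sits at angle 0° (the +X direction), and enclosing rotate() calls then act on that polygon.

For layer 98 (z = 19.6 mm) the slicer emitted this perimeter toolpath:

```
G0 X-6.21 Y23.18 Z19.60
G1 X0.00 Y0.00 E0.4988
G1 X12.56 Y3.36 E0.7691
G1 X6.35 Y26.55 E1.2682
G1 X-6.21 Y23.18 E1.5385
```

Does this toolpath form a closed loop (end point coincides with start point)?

yes

Start point (G0): (-6.21, 23.18). End point (last G1): the path returns to the start — closed.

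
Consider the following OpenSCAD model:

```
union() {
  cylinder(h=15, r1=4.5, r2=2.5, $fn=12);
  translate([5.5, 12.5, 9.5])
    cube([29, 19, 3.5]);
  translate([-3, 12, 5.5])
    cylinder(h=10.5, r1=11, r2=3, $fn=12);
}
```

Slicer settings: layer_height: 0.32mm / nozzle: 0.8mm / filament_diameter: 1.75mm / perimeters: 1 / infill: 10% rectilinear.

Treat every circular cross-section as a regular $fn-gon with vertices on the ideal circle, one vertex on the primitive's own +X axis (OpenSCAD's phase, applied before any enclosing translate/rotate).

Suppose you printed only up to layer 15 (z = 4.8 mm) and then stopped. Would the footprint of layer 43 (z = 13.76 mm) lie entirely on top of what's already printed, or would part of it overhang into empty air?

part overhangs

Compare the two slices. At z = 4.8: the cone: at t=0.320 of its height the radius interpolates to r₁+(r₂−r₁)t = 3.860, giving a regular 12-gon of that circumradius (area = (12/2)·3.860²·sin(360°/12) = 44.70 mm²); the cube at (5.5, 12.5) is absent (z outside [9.5, 13]); the cone at (-3, 12) is absent (z outside [5.5, 16]); Merging all regions: only the cone is present, so the union is just that shape — area = 44.70 mm². At z = 13.76: the cone contributes a regular 12-gon of circumradius 2.665 (interpolated between r1=4.5 and r2=2.5 at t=0.917) (area = (12/2)·2.665²·sin(360°/12) = 21.31 mm²); the cube at (5.5, 12.5) is not intersected at this z (z outside [9.5, 13]); the cone at (-3, 12) (r1=11→r2=3) has section circumradius 4.707 here — a regular 12-gon (area = (12/2)·4.707²·sin(360°/12) = 66.46 mm²); Taking the union: the 2 present regions are separate (no shared area or edge), so areas and boundary lengths simply add and each stays a separate island — area = 87.77 mm². Checking containment: at z = 13.76 the cross-section extends beyond the z = 4.8 cross-section by about 66.46 mm².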